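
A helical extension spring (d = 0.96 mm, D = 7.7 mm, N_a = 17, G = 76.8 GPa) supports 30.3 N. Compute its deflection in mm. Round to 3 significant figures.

k = Gd⁴/(8D³N_a) = (76.8×10³)(0.96⁴)/(8·7.7³·17) = 1.0506 N/mm
δ = F/k = 30.3 / 1.0506 = 28.841 mm

28.8 mm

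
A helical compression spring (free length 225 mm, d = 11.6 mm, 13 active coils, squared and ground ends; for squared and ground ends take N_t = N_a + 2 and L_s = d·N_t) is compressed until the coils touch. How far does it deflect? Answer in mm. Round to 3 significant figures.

N_t = 15; L_s = 11.6·15 = 174 mm
δ_solid = L₀ − L_s = 225 − 174 = 51 mm

51.0 mm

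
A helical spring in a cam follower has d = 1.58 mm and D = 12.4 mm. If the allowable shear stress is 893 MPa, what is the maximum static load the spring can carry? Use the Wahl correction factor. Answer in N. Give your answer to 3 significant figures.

93.9 N

C = D/d = 12.4/1.58 = 7.8481
K_W = (4C−1)/(4C−4) + 0.615/C = 30.392/27.392 + 0.0784 = 1.1879
τ_max = K·8FD/(πd³) → F_max = τ_allow·πd³/(8DK)
F_max = 893·π·1.58³/(8·12.4·1.1879) = 11066/117.84 = 93.905 N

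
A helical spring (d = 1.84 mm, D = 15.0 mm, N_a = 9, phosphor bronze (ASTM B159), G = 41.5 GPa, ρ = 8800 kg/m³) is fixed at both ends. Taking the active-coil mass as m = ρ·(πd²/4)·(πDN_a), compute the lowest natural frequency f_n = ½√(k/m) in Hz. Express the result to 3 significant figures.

222 Hz

k = Gd⁴/(8D³N_a) = (41.5×10³)(1.84⁴)/(8·15.0³·9) = 1.9576 N/mm = 1957.6 N/m
Wire length L = πDN_a = π·15.0·9 = 424.12 mm
m = ρ·(πd²/4)·L = 8800 × 2.659×10⁻⁶ m² × 0.42412 m = 0.0099241 kg
f_n = ½√(k/m) = 0.5·√(1957.6/0.0099241) = 0.5·√(1.9725e+05) = 222.07 Hz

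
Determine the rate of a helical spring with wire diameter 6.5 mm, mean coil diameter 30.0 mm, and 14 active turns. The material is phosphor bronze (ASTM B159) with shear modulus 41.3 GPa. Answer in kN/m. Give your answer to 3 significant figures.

k = Gd⁴/(8D³N_a) = (41.3×10³ × 6.5⁴) / (8 × 30.0³ × 14)
  = 7.37231e+07 / 3.024e+06 = 24.379 N/mm

24.4 kN/m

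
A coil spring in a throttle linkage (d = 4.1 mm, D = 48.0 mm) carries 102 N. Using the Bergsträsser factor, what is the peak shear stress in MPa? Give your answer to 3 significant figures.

202 MPa

Spring index C = D/d = 48.0/4.1 = 11.7073
K_B = (4C+2)/(4C−3) = 48.829/43.829 = 1.1141
τ₀ = 8FD/(πd³) = 8·102·48.0/(π·4.1³) = 39168/216.52 = 180.9 MPa
τ_max = K·τ₀ = 1.1141 × 180.9 = 201.53 MPa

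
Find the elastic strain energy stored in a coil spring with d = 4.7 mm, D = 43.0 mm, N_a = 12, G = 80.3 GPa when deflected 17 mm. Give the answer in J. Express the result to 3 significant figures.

k = Gd⁴/(8D³N_a) = (80.3×10³)(4.7⁴)/(8·43.0³·12) = 5.1337 N/mm
U = ½kδ² = 0.5 × 5.1337 × 17² = 741.82 N·mm = 0.74182 J

0.742 J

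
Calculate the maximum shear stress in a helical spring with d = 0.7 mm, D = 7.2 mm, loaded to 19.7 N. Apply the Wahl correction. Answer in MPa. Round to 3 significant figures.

1200 MPa

Spring index C = D/d = 7.2/0.7 = 10.2857
K_W = (4C−1)/(4C−4) + 0.615/C = 40.143/37.143 + 0.0598 = 1.1406
τ₀ = 8FD/(πd³) = 8·19.7·7.2/(π·0.7³) = 1134.72/1.0776 = 1053 MPa
τ_max = K·τ₀ = 1.1406 × 1053 = 1201.1 MPa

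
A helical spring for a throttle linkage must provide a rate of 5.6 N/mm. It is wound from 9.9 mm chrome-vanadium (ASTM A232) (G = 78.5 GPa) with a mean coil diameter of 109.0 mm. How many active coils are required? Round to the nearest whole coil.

N_a = Gd⁴/(8D³k) = (78.5×10³ × 9.9⁴)/(8 × 109.0³ × 5.6)
    = 7.54068e+08 / 5.80173e+07 = 13 → 13 coils

13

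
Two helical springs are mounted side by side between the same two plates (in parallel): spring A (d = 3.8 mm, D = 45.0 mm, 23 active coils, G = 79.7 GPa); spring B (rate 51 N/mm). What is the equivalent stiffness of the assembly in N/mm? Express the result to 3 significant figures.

52.0 N/mm

k_A = Gd⁴/(8D³N_a) = (79.7×10³)(3.8⁴)/(8·45.0³·23) = 0.99115 N/mm
Parallel: k_eq = 0.99115 + 51 = 51.991 N/mm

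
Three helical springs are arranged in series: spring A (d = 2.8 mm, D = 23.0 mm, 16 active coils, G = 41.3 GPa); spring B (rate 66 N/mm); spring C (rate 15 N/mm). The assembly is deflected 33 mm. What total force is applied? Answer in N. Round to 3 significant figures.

k_A = Gd⁴/(8D³N_a) = (41.3×10³)(2.8⁴)/(8·23.0³·16) = 1.63 N/mm
Series: 1/k_eq = 1/1.63 + 1/66 + 1/15 = 0.69531; k_eq = 1.4382 N/mm
F = k_eq·δ = 1.4382·33 = 47.461 N

47.5 N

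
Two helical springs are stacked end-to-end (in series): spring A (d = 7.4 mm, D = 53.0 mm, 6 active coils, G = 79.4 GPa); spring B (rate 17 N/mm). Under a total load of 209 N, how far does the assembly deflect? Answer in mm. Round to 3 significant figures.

k_A = Gd⁴/(8D³N_a) = (79.4×10³)(7.4⁴)/(8·53.0³·6) = 33.318 N/mm
Series: 1/k_eq = 1/33.318 + 1/17 = 0.088837; k_eq = 11.257 N/mm
δ = F/k_eq = 209/11.257 = 18.567 mm

18.6 mm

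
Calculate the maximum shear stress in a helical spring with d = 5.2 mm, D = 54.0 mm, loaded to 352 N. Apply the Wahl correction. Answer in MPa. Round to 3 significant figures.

Spring index C = D/d = 54.0/5.2 = 10.3846
K_W = (4C−1)/(4C−4) + 0.615/C = 40.538/37.538 + 0.0592 = 1.1391
τ₀ = 8FD/(πd³) = 8·352·54.0/(π·5.2³) = 152064/441.73 = 344.24 MPa
τ_max = K·τ₀ = 1.1391 × 344.24 = 392.14 MPa

392 MPa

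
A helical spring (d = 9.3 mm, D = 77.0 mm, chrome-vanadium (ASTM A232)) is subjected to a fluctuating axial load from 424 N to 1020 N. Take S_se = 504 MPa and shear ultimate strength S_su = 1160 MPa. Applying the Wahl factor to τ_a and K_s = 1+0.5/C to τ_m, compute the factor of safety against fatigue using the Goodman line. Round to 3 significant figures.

3.02

C = D/d = 77.0/9.3 = 8.2796; K_W = (4C−1)/(4C−4)+0.615/C = 1.1773; K_s = 1+0.5/C = 1.0604
F_a = (F_max−F_min)/2 = 298 N; F_m = (F_max+F_min)/2 = 722 N
τ_a = K_W·8F_aD/(πd³) = 1.1773 × 72.644 = 85.524 MPa
τ_m = K_s·8F_mD/(πd³) = 1.0604 × 176 = 186.63 MPa
Goodman: 1/n_f = τ_a/S_se + τ_m/S_su = 85.524/504 + 186.63/1160 = 0.16969 + 0.16089 = 0.33058
n_f = 1/0.33058 = 3.025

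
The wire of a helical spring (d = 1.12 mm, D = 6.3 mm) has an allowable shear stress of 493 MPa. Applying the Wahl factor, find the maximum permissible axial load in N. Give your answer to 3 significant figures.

C = D/d = 6.3/1.12 = 5.6250
K_W = (4C−1)/(4C−4) + 0.615/C = 21.500/18.500 + 0.1093 = 1.2715
τ_max = K·8FD/(πd³) → F_max = τ_allow·πd³/(8DK)
F_max = 493·π·1.12³/(8·6.3·1.2715) = 2176/64.083 = 33.955 N

34.0 N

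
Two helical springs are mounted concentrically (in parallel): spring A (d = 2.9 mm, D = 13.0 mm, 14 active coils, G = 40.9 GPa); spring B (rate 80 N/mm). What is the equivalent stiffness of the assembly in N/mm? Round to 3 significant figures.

91.8 N/mm

k_A = Gd⁴/(8D³N_a) = (40.9×10³)(2.9⁴)/(8·13.0³·14) = 11.756 N/mm
Parallel: k_eq = 11.756 + 80 = 91.756 N/mm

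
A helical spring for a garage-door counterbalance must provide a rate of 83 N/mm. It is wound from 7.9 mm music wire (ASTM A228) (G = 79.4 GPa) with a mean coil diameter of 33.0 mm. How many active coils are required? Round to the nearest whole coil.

13

N_a = Gd⁴/(8D³k) = (79.4×10³ × 7.9⁴)/(8 × 33.0³ × 83)
    = 3.09264e+08 / 2.38622e+07 = 12.96 → 13 coils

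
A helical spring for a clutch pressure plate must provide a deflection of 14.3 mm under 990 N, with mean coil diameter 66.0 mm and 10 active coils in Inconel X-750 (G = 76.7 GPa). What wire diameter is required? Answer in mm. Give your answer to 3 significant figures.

12.0 mm

Required rate k = F/δ = 990/14.3 = 69.231 N/mm
d = (8D³N_a·k / G)^(1/4) = (8·66.0³·10·69.231 / (76.7×10³))^0.25
  = (20760)^0.25 = 12.0035 mm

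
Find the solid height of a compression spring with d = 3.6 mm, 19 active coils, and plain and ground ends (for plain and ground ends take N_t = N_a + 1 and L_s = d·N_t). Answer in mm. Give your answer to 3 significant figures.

plain and ground ends: N_t = N_a + 1 = 19 + 1 = 20
L_s = d·N_t = 3.6 × 20 = 72 mm

72.0 mm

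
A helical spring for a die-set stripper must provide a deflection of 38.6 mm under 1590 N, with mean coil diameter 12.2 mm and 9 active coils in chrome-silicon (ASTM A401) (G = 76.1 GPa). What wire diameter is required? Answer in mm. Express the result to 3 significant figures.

Required rate k = F/δ = 1590/38.6 = 41.192 N/mm
d = (8D³N_a·k / G)^(1/4) = (8·12.2³·9·41.192 / (76.1×10³))^0.25
  = (70.768)^0.25 = 2.9004 mm

2.90 mm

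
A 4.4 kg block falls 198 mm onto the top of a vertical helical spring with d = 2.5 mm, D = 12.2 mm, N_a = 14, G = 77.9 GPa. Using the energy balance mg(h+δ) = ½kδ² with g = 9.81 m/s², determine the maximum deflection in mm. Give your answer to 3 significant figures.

k = Gd⁴/(8D³N_a) = (77.9×10³)(2.5⁴)/(8·12.2³·14) = 14.962 N/mm
W = mg = 4.4 × 9.81 = 43.164 N
½kδ² − Wδ − Wh = 0 → δ = (W + √(W² + 2kWh))/k
δ = (43.164 + √(1863.1 + 255751))/14.962 = (43.164 + 507.56)/14.962 = 36.807 mm

36.8 mm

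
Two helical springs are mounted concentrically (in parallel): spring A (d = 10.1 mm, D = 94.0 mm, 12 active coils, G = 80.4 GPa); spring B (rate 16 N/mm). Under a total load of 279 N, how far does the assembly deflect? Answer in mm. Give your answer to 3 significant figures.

10.5 mm

k_A = Gd⁴/(8D³N_a) = (80.4×10³)(10.1⁴)/(8·94.0³·12) = 10.493 N/mm
Parallel: k_eq = 10.493 + 16 = 26.493 N/mm
δ = F/k_eq = 279/26.493 = 10.531 mm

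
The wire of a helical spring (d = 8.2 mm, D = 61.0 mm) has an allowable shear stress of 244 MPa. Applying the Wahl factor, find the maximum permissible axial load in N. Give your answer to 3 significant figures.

722 N

C = D/d = 61.0/8.2 = 7.4390
K_W = (4C−1)/(4C−4) + 0.615/C = 28.756/25.756 + 0.0827 = 1.1991
τ_max = K·8FD/(πd³) → F_max = τ_allow·πd³/(8DK)
F_max = 244·π·8.2³/(8·61.0·1.1991) = 4.2265e+05/585.18 = 722.25 N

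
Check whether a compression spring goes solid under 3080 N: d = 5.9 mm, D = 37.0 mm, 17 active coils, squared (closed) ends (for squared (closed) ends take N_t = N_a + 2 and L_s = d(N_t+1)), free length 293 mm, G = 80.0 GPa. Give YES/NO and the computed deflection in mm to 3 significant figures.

YES, δ = 219 mm

k = Gd⁴/(8D³N_a) = (80.0×10³)(5.9⁴)/(8·37.0³·17) = 14.072 N/mm
N_t = 19; L_s = 5.9·20 = 118 mm; δ_solid = L₀ − L_s = 293 − 118 = 175 mm
δ = F/k = 3080/14.072 = 218.88 mm
δ ≥ δ_solid → spring goes solid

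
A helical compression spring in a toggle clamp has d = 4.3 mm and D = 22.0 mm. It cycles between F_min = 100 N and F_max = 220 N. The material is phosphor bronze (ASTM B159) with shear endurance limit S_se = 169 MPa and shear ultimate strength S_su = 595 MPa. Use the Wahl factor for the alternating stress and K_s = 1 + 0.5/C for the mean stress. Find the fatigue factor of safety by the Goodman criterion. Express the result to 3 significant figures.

1.87

C = D/d = 22.0/4.3 = 5.1163; K_W = (4C−1)/(4C−4)+0.615/C = 1.3024; K_s = 1+0.5/C = 1.0977
F_a = (F_max−F_min)/2 = 60 N; F_m = (F_max+F_min)/2 = 160 N
τ_a = K_W·8F_aD/(πd³) = 1.3024 × 42.277 = 55.062 MPa
τ_m = K_s·8F_mD/(πd³) = 1.0977 × 112.74 = 123.76 MPa
Goodman: 1/n_f = τ_a/S_se + τ_m/S_su = 55.062/169 + 123.76/595 = 0.32581 + 0.20800 = 0.53381
n_f = 1/0.53381 = 1.873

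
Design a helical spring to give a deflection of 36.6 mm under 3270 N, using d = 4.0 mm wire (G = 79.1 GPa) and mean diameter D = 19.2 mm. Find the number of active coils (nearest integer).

Required rate k = F/δ = 3270/36.6 = 89.344 N/mm
N_a = Gd⁴/(8D³k) = (79.1×10³ × 4.0⁴)/(8 × 19.2³ × 89.344)
    = 2.02496e+07 / 5.05895e+06 = 4.003 → 4 coils

4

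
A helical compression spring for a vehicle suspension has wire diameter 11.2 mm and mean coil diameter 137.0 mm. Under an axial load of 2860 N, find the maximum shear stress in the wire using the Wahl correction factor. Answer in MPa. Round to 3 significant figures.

Spring index C = D/d = 137.0/11.2 = 12.2321
K_W = (4C−1)/(4C−4) + 0.615/C = 47.929/44.929 + 0.0503 = 1.1171
τ₀ = 8FD/(πd³) = 8·2860·137.0/(π·11.2³) = 3.13456e+06/4413.7 = 710.19 MPa
τ_max = K·τ₀ = 1.1171 × 710.19 = 793.31 MPa

793 MPa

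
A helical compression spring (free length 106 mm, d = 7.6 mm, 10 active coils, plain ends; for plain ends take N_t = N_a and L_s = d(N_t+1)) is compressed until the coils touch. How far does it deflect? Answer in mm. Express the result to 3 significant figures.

22.4 mm

N_t = 10; L_s = 7.6·11 = 83.6 mm
δ_solid = L₀ − L_s = 106 − 83.6 = 22.4 mm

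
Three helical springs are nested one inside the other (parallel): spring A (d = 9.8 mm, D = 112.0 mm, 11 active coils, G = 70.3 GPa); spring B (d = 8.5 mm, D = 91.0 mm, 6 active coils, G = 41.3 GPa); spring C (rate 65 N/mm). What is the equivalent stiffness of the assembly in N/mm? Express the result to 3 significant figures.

k_A = Gd⁴/(8D³N_a) = (70.3×10³)(9.8⁴)/(8·112.0³·11) = 5.2447 N/mm
k_B = Gd⁴/(8D³N_a) = (41.3×10³)(8.5⁴)/(8·91.0³·6) = 5.9602 N/mm
Parallel: k_eq = 5.2447 + 5.9602 + 65 = 76.205 N/mm

76.2 N/mm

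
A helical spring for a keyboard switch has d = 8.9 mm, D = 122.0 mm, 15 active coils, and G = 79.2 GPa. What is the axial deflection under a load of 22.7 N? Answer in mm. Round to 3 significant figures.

9.95 mm

k = Gd⁴/(8D³N_a) = (79.2×10³)(8.9⁴)/(8·122.0³·15) = 2.2805 N/mm
δ = F/k = 22.7 / 2.2805 = 9.9541 mm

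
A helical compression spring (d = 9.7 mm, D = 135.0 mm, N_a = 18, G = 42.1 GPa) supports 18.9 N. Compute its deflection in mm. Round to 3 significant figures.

k = Gd⁴/(8D³N_a) = (42.1×10³)(9.7⁴)/(8·135.0³·18) = 1.052 N/mm
δ = F/k = 18.9 / 1.052 = 17.966 mm

18.0 mm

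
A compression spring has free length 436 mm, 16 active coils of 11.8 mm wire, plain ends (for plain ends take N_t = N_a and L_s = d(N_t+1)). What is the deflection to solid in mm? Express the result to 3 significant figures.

235 mm

N_t = 16; L_s = 11.8·17 = 200.6 mm
δ_solid = L₀ − L_s = 436 − 200.6 = 235.4 mm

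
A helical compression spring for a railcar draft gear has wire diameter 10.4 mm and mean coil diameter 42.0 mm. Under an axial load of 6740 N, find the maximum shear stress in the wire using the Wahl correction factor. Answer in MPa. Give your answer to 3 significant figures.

897 MPa

Spring index C = D/d = 42.0/10.4 = 4.0385
K_W = (4C−1)/(4C−4) + 0.615/C = 15.154/12.154 + 0.1523 = 1.3991
τ₀ = 8FD/(πd³) = 8·6740·42.0/(π·10.4³) = 2.26464e+06/3533.9 = 640.84 MPa
τ_max = K·τ₀ = 1.3991 × 640.84 = 896.61 MPa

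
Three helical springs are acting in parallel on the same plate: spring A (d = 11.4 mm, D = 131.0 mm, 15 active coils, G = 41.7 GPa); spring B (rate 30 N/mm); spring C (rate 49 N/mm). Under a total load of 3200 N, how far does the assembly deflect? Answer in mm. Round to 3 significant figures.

k_A = Gd⁴/(8D³N_a) = (41.7×10³)(11.4⁴)/(8·131.0³·15) = 2.6107 N/mm
Parallel: k_eq = 2.6107 + 30 + 49 = 81.611 N/mm
δ = F/k_eq = 3200/81.611 = 39.211 mm

39.2 mm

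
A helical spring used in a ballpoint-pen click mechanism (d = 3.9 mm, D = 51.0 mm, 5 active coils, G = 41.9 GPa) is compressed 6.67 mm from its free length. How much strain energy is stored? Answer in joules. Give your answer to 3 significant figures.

k = Gd⁴/(8D³N_a) = (41.9×10³)(3.9⁴)/(8·51.0³·5) = 1.8268 N/mm
U = ½kδ² = 0.5 × 1.8268 × 6.67² = 40.637 N·mm = 0.040637 J

0.0406 J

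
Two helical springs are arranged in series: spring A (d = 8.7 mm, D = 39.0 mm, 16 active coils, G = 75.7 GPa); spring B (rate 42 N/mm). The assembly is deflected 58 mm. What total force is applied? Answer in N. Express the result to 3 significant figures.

k_A = Gd⁴/(8D³N_a) = (75.7×10³)(8.7⁴)/(8·39.0³·16) = 57.117 N/mm
Series: 1/k_eq = 1/57.117 + 1/42 = 0.041317; k_eq = 24.203 N/mm
F = k_eq·δ = 24.203·58 = 1403.8 N

1400 N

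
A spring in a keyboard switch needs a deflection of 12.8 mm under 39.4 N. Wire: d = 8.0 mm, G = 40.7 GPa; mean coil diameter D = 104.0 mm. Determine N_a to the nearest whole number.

Required rate k = F/δ = 39.4/12.8 = 3.0781 N/mm
N_a = Gd⁴/(8D³k) = (40.7×10³ × 8.0⁴)/(8 × 104.0³ × 3.0781)
    = 1.66707e+08 / 2.76998e+07 = 6.018 → 6 coils

6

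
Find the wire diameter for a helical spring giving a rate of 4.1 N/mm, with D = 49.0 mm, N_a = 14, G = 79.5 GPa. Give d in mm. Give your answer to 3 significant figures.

5.11 mm

d = (8D³N_a·k / G)^(1/4) = (8·49.0³·14·4.1 / (79.5×10³))^0.25
  = (679.55)^0.25 = 5.1057 mm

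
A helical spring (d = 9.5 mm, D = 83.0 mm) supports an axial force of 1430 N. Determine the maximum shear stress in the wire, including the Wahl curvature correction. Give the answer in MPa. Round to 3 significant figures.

Spring index C = D/d = 83.0/9.5 = 8.7368
K_W = (4C−1)/(4C−4) + 0.615/C = 33.947/30.947 + 0.0704 = 1.1673
τ₀ = 8FD/(πd³) = 8·1430·83.0/(π·9.5³) = 949520/2693.5 = 352.52 MPa
τ_max = K·τ₀ = 1.1673 × 352.52 = 411.51 MPa

412 MPa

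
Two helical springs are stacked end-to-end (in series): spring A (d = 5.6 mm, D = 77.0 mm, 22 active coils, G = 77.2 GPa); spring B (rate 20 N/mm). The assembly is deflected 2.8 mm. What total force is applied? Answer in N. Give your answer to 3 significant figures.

2.53 N

k_A = Gd⁴/(8D³N_a) = (77.2×10³)(5.6⁴)/(8·77.0³·22) = 0.9449 N/mm
Series: 1/k_eq = 1/0.9449 + 1/20 = 1.1083; k_eq = 0.90227 N/mm
F = k_eq·δ = 0.90227·2.8 = 2.5264 N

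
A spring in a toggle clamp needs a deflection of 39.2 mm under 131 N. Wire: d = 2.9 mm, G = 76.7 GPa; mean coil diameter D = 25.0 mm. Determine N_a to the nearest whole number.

13

Required rate k = F/δ = 131/39.2 = 3.3418 N/mm
N_a = Gd⁴/(8D³k) = (76.7×10³ × 2.9⁴)/(8 × 25.0³ × 3.3418)
    = 5.42485e+06 / 417730 = 12.99 → 13 coils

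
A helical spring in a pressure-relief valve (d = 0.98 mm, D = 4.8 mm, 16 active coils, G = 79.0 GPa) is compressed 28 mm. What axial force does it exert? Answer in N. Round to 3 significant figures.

144 N

k = Gd⁴/(8D³N_a) = (79.0×10³)(0.98⁴)/(8·4.8³·16) = 5.1475 N/mm
F = k·δ = 5.1475 × 28 = 144.13 N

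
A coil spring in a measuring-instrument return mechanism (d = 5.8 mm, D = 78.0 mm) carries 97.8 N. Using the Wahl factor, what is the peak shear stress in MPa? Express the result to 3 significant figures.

110 MPa

Spring index C = D/d = 78.0/5.8 = 13.4483
K_W = (4C−1)/(4C−4) + 0.615/C = 52.793/49.793 + 0.0457 = 1.1060
τ₀ = 8FD/(πd³) = 8·97.8·78.0/(π·5.8³) = 61027.2/612.96 = 99.561 MPa
τ_max = K·τ₀ = 1.1060 × 99.561 = 110.11 MPa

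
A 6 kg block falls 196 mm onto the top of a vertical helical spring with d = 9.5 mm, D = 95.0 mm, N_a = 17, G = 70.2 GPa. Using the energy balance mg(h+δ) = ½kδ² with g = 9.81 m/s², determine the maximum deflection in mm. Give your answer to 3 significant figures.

k = Gd⁴/(8D³N_a) = (70.2×10³)(9.5⁴)/(8·95.0³·17) = 4.9037 N/mm
W = mg = 6 × 9.81 = 58.86 N
½kδ² − Wδ − Wh = 0 → δ = (W + √(W² + 2kWh))/k
δ = (58.86 + √(3464.5 + 113143))/4.9037 = (58.86 + 341.48)/4.9037 = 81.64 mm

81.6 mm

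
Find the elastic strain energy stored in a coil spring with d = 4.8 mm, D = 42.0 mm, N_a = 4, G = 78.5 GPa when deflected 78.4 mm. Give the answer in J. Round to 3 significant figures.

54.0 J

k = Gd⁴/(8D³N_a) = (78.5×10³)(4.8⁴)/(8·42.0³·4) = 17.577 N/mm
U = ½kδ² = 0.5 × 17.577 × 78.4² = 54018 N·mm = 54.018 J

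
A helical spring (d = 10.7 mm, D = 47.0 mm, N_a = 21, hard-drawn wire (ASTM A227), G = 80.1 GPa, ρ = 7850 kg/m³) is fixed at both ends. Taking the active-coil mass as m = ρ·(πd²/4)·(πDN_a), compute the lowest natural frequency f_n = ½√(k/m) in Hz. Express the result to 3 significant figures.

82.9 Hz

k = Gd⁴/(8D³N_a) = (80.1×10³)(10.7⁴)/(8·47.0³·21) = 60.196 N/mm = 60196 N/m
Wire length L = πDN_a = π·47.0·21 = 3100.8 mm
m = ρ·(πd²/4)·L = 7850 × 89.92×10⁻⁶ m² × 3.1008 m = 2.1887 kg
f_n = ½√(k/m) = 0.5·√(60196/2.1887) = 0.5·√(27502) = 82.919 Hz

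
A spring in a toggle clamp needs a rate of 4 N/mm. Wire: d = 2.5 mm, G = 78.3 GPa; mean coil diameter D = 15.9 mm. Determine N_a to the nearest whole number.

24

N_a = Gd⁴/(8D³k) = (78.3×10³ × 2.5⁴)/(8 × 15.9³ × 4)
    = 3.05859e+06 / 128630 = 23.78 → 24 coils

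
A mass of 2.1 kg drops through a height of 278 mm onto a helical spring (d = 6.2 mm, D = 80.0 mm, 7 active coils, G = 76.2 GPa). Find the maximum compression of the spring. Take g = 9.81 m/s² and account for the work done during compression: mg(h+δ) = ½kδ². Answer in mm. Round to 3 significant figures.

59.5 mm

k = Gd⁴/(8D³N_a) = (76.2×10³)(6.2⁴)/(8·80.0³·7) = 3.927 N/mm
W = mg = 2.1 × 9.81 = 20.601 N
½kδ² − Wδ − Wh = 0 → δ = (W + √(W² + 2kWh))/k
δ = (20.601 + √(424.4 + 44980.8))/3.927 = (20.601 + 213.08)/3.927 = 59.507 mm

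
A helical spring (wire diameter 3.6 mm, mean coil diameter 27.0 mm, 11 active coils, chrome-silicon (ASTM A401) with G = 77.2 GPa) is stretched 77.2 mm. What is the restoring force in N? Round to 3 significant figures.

578 N

k = Gd⁴/(8D³N_a) = (77.2×10³)(3.6⁴)/(8·27.0³·11) = 7.4861 N/mm
F = k·δ = 7.4861 × 77.2 = 577.92 N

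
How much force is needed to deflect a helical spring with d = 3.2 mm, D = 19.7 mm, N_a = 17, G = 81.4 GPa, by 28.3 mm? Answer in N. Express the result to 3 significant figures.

k = Gd⁴/(8D³N_a) = (81.4×10³)(3.2⁴)/(8·19.7³·17) = 8.2089 N/mm
F = k·δ = 8.2089 × 28.3 = 232.31 N

232 N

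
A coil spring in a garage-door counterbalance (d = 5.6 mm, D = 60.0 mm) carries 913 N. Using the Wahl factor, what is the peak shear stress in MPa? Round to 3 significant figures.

Spring index C = D/d = 60.0/5.6 = 10.7143
K_W = (4C−1)/(4C−4) + 0.615/C = 41.857/38.857 + 0.0574 = 1.1346
τ₀ = 8FD/(πd³) = 8·913·60.0/(π·5.6³) = 438240/551.71 = 794.32 MPa
τ_max = K·τ₀ = 1.1346 × 794.32 = 901.25 MPa

901 MPa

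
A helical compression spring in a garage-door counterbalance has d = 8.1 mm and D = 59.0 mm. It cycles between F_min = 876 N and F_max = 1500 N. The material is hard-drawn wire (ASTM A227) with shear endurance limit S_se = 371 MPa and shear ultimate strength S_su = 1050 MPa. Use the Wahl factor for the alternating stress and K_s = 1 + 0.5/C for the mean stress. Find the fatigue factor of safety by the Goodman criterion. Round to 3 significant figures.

C = D/d = 59.0/8.1 = 7.2840; K_W = (4C−1)/(4C−4)+0.615/C = 1.2038; K_s = 1+0.5/C = 1.0686
F_a = (F_max−F_min)/2 = 312 N; F_m = (F_max+F_min)/2 = 1188 N
τ_a = K_W·8F_aD/(πd³) = 1.2038 × 88.205 = 106.18 MPa
τ_m = K_s·8F_mD/(πd³) = 1.0686 × 335.86 = 358.91 MPa
Goodman: 1/n_f = τ_a/S_se + τ_m/S_su = 106.18/371 + 358.91/1050 = 0.28620 + 0.34182 = 0.62802
n_f = 1/0.62802 = 1.592

1.59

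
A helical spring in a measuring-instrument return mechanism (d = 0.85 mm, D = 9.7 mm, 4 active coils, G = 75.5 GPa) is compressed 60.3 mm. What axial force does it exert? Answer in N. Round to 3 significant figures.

81.4 N

k = Gd⁴/(8D³N_a) = (75.5×10³)(0.85⁴)/(8·9.7³·4) = 1.3495 N/mm
F = k·δ = 1.3495 × 60.3 = 81.372 N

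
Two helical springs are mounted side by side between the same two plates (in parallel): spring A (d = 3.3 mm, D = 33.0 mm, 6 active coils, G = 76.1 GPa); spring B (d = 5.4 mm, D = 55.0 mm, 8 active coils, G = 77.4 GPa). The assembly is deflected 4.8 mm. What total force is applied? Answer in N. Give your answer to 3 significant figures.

k_A = Gd⁴/(8D³N_a) = (76.1×10³)(3.3⁴)/(8·33.0³·6) = 5.2319 N/mm
k_B = Gd⁴/(8D³N_a) = (77.4×10³)(5.4⁴)/(8·55.0³·8) = 6.1808 N/mm
Parallel: k_eq = 5.2319 + 6.1808 = 11.413 N/mm
F = k_eq·δ = 11.413·4.8 = 54.781 N

54.8 N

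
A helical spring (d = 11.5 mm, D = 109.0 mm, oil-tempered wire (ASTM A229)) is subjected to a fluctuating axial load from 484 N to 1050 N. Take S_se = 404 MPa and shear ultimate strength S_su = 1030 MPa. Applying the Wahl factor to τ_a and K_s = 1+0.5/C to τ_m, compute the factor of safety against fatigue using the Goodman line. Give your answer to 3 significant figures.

C = D/d = 109.0/11.5 = 9.4783; K_W = (4C−1)/(4C−4)+0.615/C = 1.1533; K_s = 1+0.5/C = 1.0528
F_a = (F_max−F_min)/2 = 283 N; F_m = (F_max+F_min)/2 = 767 N
τ_a = K_W·8F_aD/(πd³) = 1.1533 × 51.649 = 59.569 MPa
τ_m = K_s·8F_mD/(πd³) = 1.0528 × 139.98 = 147.37 MPa
Goodman: 1/n_f = τ_a/S_se + τ_m/S_su = 59.569/404 + 147.37/1030 = 0.14745 + 0.14307 = 0.29052
n_f = 1/0.29052 = 3.442

3.44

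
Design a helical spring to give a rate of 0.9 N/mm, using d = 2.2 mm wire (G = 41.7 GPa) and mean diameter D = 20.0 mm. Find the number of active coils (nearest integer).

17

N_a = Gd⁴/(8D³k) = (41.7×10³ × 2.2⁴)/(8 × 20.0³ × 0.9)
    = 976848 / 57600 = 16.96 → 17 coils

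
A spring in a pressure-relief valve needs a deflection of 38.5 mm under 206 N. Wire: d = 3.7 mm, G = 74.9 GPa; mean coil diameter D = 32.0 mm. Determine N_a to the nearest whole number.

Required rate k = F/δ = 206/38.5 = 5.3506 N/mm
N_a = Gd⁴/(8D³k) = (74.9×10³ × 3.7⁴)/(8 × 32.0³ × 5.3506)
    = 1.40375e+07 / 1.40264e+06 = 10.01 → 10 coils

10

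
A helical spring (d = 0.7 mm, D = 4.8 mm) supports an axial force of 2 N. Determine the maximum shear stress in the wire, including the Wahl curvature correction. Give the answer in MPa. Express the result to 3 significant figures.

Spring index C = D/d = 4.8/0.7 = 6.8571
K_W = (4C−1)/(4C−4) + 0.615/C = 26.429/23.429 + 0.0897 = 1.2177
τ₀ = 8FD/(πd³) = 8·2·4.8/(π·0.7³) = 76.8/1.0776 = 71.272 MPa
τ_max = K·τ₀ = 1.2177 × 71.272 = 86.79 MPa

86.8 MPa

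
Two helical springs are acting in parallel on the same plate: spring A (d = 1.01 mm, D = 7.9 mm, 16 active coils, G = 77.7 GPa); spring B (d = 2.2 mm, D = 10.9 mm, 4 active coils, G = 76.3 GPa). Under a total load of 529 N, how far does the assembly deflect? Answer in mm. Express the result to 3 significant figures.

k_A = Gd⁴/(8D³N_a) = (77.7×10³)(1.01⁴)/(8·7.9³·16) = 1.2812 N/mm
k_B = Gd⁴/(8D³N_a) = (76.3×10³)(2.2⁴)/(8·10.9³·4) = 43.131 N/mm
Parallel: k_eq = 1.2812 + 43.131 = 44.412 N/mm
δ = F/k_eq = 529/44.412 = 11.911 mm

11.9 mm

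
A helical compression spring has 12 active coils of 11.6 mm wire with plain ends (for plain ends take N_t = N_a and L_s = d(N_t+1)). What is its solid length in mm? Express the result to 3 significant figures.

151 mm

plain ends: N_t = N_a = 12
L_s = d·(N_t+1) = 11.6 × 13 = 150.8 mm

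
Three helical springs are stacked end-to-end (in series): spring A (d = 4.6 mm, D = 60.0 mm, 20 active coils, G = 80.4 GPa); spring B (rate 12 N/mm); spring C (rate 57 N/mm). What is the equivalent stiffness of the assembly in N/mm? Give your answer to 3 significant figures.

k_A = Gd⁴/(8D³N_a) = (80.4×10³)(4.6⁴)/(8·60.0³·20) = 1.0416 N/mm
Series: 1/k_eq = 1/1.0416 + 1/12 + 1/57 = 1.0609; k_eq = 0.94259 N/mm

0.943 N/mm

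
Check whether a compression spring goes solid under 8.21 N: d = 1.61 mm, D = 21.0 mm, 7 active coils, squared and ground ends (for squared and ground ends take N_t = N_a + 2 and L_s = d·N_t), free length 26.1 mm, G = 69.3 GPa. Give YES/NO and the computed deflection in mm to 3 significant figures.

k = Gd⁴/(8D³N_a) = (69.3×10³)(1.61⁴)/(8·21.0³·7) = 0.89782 N/mm
N_t = 9; L_s = 1.61·9 = 14.49 mm; δ_solid = L₀ − L_s = 26.1 − 14.49 = 11.61 mm
δ = F/k = 8.21/0.89782 = 9.1443 mm
δ < δ_solid → spring does not go solid

NO, δ = 9.14 mm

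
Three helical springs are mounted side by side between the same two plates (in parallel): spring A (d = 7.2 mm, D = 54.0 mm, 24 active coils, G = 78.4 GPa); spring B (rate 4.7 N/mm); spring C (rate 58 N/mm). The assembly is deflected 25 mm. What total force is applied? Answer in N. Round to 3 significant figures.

1740 N

k_A = Gd⁴/(8D³N_a) = (78.4×10³)(7.2⁴)/(8·54.0³·24) = 6.9689 N/mm
Parallel: k_eq = 6.9689 + 4.7 + 58 = 69.669 N/mm
F = k_eq·δ = 69.669·25 = 1741.7 N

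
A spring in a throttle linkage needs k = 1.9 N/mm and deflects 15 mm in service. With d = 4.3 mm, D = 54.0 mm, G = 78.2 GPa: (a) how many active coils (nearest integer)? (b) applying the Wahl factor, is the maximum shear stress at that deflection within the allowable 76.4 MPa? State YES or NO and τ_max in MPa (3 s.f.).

(a) 11 coils; (b) YES, τ_max = 55.8 MPa

N_a = Gd⁴/(8D³k) = (78.2×10³)(4.3⁴)/(8·54.0³·1.9) = 11.17 → N_a = 11
Actual rate k = Gd⁴/(8D³·11) = 1.9294 N/mm
Working load F = kδ = 1.9294·15 = 28.941 N
C = 54.0/4.3 = 12.5581; K_W = (4C−1)/(4C−4)+0.615/C = 1.1139
τ_max = K_W·8FD/(πd³) = 1.1139·50.054 = 55.753 MPa
τ_max ≤ 76.4 MPa → acceptable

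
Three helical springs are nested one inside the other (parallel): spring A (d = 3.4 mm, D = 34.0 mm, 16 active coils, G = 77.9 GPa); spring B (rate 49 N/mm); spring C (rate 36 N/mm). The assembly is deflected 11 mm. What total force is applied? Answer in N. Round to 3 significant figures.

k_A = Gd⁴/(8D³N_a) = (77.9×10³)(3.4⁴)/(8·34.0³·16) = 2.0692 N/mm
Parallel: k_eq = 2.0692 + 49 + 36 = 87.069 N/mm
F = k_eq·δ = 87.069·11 = 957.76 N

958 N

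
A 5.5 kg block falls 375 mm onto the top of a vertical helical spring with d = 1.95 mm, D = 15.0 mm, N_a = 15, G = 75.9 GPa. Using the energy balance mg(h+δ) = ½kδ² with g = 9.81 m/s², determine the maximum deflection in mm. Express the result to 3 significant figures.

k = Gd⁴/(8D³N_a) = (75.9×10³)(1.95⁴)/(8·15.0³·15) = 2.7097 N/mm
W = mg = 5.5 × 9.81 = 53.955 N
½kδ² − Wδ − Wh = 0 → δ = (W + √(W² + 2kWh))/k
δ = (53.955 + √(2911.1 + 109652))/2.7097 = (53.955 + 335.5)/2.7097 = 143.73 mm

144 mm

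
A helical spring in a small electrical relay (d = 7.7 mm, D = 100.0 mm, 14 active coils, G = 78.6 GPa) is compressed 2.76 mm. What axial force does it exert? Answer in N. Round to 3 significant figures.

6.81 N

k = Gd⁴/(8D³N_a) = (78.6×10³)(7.7⁴)/(8·100.0³·14) = 2.467 N/mm
F = k·δ = 2.467 × 2.76 = 6.8089 N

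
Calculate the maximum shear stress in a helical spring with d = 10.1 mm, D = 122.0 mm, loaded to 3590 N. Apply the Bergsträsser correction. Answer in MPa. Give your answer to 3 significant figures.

Spring index C = D/d = 122.0/10.1 = 12.0792
K_B = (4C+2)/(4C−3) = 50.317/45.317 = 1.1103
τ₀ = 8FD/(πd³) = 8·3590·122.0/(π·10.1³) = 3.50384e+06/3236.8 = 1082.5 MPa
τ_max = K·τ₀ = 1.1103 × 1082.5 = 1201.9 MPa

1200 MPa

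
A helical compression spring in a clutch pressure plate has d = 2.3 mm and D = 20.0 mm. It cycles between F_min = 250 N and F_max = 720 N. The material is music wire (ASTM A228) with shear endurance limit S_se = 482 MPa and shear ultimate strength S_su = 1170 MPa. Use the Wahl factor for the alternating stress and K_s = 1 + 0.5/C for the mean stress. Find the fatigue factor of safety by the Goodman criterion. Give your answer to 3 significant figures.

0.237

C = D/d = 20.0/2.3 = 8.6957; K_W = (4C−1)/(4C−4)+0.615/C = 1.1682; K_s = 1+0.5/C = 1.0575
F_a = (F_max−F_min)/2 = 235 N; F_m = (F_max+F_min)/2 = 485 N
τ_a = K_W·8F_aD/(πd³) = 1.1682 × 983.68 = 1149.1 MPa
τ_m = K_s·8F_mD/(πd³) = 1.0575 × 2030.2 = 2146.9 MPa
Goodman: 1/n_f = τ_a/S_se + τ_m/S_su = 1149.1/482 + 2146.9/1170 = 2.38407 + 1.83494 = 4.219
n_f = 1/4.219 = 0.237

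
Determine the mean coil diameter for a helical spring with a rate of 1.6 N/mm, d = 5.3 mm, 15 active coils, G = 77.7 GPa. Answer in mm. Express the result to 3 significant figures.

D = (Gd⁴/(8N_a·k))^(1/3) = (77.7×10³·5.3⁴/(8·15·1.6))^(1/3)
  = (319318)^(1/3) = 68.3504 mm

68.4 mm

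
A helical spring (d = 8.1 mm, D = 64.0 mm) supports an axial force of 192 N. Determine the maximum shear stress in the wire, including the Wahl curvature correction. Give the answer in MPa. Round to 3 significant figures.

69.9 MPa

Spring index C = D/d = 64.0/8.1 = 7.9012
K_W = (4C−1)/(4C−4) + 0.615/C = 30.605/27.605 + 0.0778 = 1.1865
τ₀ = 8FD/(πd³) = 8·192·64.0/(π·8.1³) = 98304/1669.6 = 58.88 MPa
τ_max = K·τ₀ = 1.1865 × 58.88 = 69.862 MPa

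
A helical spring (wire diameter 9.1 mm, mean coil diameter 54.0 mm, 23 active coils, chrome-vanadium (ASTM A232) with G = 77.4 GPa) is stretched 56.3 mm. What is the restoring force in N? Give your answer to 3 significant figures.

k = Gd⁴/(8D³N_a) = (77.4×10³)(9.1⁴)/(8·54.0³·23) = 18.319 N/mm
F = k·δ = 18.319 × 56.3 = 1031.4 N

1030 N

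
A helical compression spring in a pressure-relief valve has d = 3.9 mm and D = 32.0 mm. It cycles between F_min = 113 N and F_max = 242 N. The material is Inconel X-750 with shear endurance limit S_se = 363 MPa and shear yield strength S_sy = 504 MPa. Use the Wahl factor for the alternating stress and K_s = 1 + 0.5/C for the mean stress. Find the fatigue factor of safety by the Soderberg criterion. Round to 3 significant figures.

1.25

C = D/d = 32.0/3.9 = 8.2051; K_W = (4C−1)/(4C−4)+0.615/C = 1.1790; K_s = 1+0.5/C = 1.0609
F_a = (F_max−F_min)/2 = 64.5 N; F_m = (F_max+F_min)/2 = 177.5 N
τ_a = K_W·8F_aD/(πd³) = 1.1790 × 88.605 = 104.47 MPa
τ_m = K_s·8F_mD/(πd³) = 1.0609 × 243.83 = 258.69 MPa
Soderberg: 1/n_f = τ_a/S_se + τ_m/S_sy = 104.47/363 + 258.69/504 = 0.28779 + 0.51328 = 0.80107
n_f = 1/0.80107 = 1.248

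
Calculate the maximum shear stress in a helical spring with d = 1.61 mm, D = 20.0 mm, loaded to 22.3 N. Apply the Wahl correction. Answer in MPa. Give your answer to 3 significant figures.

Spring index C = D/d = 20.0/1.61 = 12.4224
K_W = (4C−1)/(4C−4) + 0.615/C = 48.689/45.689 + 0.0495 = 1.1152
τ₀ = 8FD/(πd³) = 8·22.3·20.0/(π·1.61³) = 3568/13.111 = 272.14 MPa
τ_max = K·τ₀ = 1.1152 × 272.14 = 303.49 MPa

303 MPa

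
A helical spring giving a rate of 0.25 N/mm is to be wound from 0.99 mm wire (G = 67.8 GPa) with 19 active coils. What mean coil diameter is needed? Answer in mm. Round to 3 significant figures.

D = (Gd⁴/(8N_a·k))^(1/3) = (67.8×10³·0.99⁴/(8·19·0.25))^(1/3)
  = (1713.91)^(1/3) = 11.9673 mm

12.0 mm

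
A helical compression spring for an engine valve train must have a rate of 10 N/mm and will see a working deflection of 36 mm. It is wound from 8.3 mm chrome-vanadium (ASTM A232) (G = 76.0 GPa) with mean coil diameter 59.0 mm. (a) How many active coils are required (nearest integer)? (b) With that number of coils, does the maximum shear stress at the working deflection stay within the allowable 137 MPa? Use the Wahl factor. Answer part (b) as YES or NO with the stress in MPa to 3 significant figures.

(a) 22 coils; (b) YES, τ_max = 114 MPa

N_a = Gd⁴/(8D³k) = (76.0×10³)(8.3⁴)/(8·59.0³·10) = 21.95 → N_a = 22
Actual rate k = Gd⁴/(8D³·22) = 9.9783 N/mm
Working load F = kδ = 9.9783·36 = 359.22 N
C = 59.0/8.3 = 7.1084; K_W = (4C−1)/(4C−4)+0.615/C = 1.2093
τ_max = K_W·8FD/(πd³) = 1.2093·94.388 = 114.14 MPa
τ_max ≤ 137 MPa → acceptable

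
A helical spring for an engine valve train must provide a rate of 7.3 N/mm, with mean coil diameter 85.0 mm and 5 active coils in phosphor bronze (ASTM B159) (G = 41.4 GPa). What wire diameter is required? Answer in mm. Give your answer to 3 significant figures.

d = (8D³N_a·k / G)^(1/4) = (8·85.0³·5·7.3 / (41.4×10³))^0.25
  = (4331.5)^0.25 = 8.1126 mm

8.11 mm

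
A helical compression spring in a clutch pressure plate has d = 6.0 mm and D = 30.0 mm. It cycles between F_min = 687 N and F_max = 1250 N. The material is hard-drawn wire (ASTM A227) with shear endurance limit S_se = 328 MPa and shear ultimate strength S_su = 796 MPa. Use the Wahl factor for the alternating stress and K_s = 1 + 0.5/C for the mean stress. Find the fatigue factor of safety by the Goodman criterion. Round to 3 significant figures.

C = D/d = 30.0/6.0 = 5.0000; K_W = (4C−1)/(4C−4)+0.615/C = 1.3105; K_s = 1+0.5/C = 1.1000
F_a = (F_max−F_min)/2 = 281.5 N; F_m = (F_max+F_min)/2 = 968.5 N
τ_a = K_W·8F_aD/(πd³) = 1.3105 × 99.56 = 130.47 MPa
τ_m = K_s·8F_mD/(πd³) = 1.1000 × 342.54 = 376.79 MPa
Goodman: 1/n_f = τ_a/S_se + τ_m/S_su = 130.47/328 + 376.79/796 = 0.39779 + 0.47335 = 0.87114
n_f = 1/0.87114 = 1.148

1.15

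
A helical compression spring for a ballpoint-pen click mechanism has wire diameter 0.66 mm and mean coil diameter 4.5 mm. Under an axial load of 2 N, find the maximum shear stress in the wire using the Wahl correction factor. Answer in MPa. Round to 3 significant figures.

Spring index C = D/d = 4.5/0.66 = 6.8182
K_W = (4C−1)/(4C−4) + 0.615/C = 26.273/23.273 + 0.0902 = 1.2191
τ₀ = 8FD/(πd³) = 8·2·4.5/(π·0.66³) = 72/0.9032 = 79.717 MPa
τ_max = K·τ₀ = 1.2191 × 79.717 = 97.183 MPa

97.2 MPa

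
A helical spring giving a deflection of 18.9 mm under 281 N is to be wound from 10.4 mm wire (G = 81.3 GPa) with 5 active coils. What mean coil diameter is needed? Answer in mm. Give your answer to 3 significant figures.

117 mm

Required rate k = F/δ = 281/18.9 = 14.868 N/mm
D = (Gd⁴/(8N_a·k))^(1/3) = (81.3×10³·10.4⁴/(8·5·14.868))^(1/3)
  = (1.59926e+06)^(1/3) = 116.9427 mm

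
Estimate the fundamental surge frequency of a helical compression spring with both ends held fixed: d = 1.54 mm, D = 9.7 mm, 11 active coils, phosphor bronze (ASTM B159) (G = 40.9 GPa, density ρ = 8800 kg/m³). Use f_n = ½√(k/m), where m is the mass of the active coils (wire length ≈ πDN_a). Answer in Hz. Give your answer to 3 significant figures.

k = Gd⁴/(8D³N_a) = (40.9×10³)(1.54⁴)/(8·9.7³·11) = 2.8642 N/mm = 2864.2 N/m
Wire length L = πDN_a = π·9.7·11 = 335.21 mm
m = ρ·(πd²/4)·L = 8800 × 1.8627×10⁻⁶ m² × 0.33521 m = 0.0054945 kg
f_n = ½√(k/m) = 0.5·√(2864.2/0.0054945) = 0.5·√(5.2129e+05) = 361 Hz

361 Hz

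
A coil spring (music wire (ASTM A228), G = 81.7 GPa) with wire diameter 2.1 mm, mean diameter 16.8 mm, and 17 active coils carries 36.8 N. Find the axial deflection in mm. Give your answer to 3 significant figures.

k = Gd⁴/(8D³N_a) = (81.7×10³)(2.1⁴)/(8·16.8³·17) = 2.464 N/mm
δ = F/k = 36.8 / 2.464 = 14.935 mm

14.9 mm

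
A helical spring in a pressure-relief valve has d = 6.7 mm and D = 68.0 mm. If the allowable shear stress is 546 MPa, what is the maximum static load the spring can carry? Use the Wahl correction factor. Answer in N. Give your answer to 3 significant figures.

830 N

C = D/d = 68.0/6.7 = 10.1493
K_W = (4C−1)/(4C−4) + 0.615/C = 39.597/36.597 + 0.0606 = 1.1426
τ_max = K·8FD/(πd³) → F_max = τ_allow·πd³/(8DK)
F_max = 546·π·6.7³/(8·68.0·1.1426) = 5.159e+05/621.56 = 830.01 N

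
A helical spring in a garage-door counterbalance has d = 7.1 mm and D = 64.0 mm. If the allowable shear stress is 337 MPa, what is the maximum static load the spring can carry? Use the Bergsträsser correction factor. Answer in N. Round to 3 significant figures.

C = D/d = 64.0/7.1 = 9.0141
K_B = (4C+2)/(4C−3) = 38.056/33.056 = 1.1513
τ_max = K·8FD/(πd³) → F_max = τ_allow·πd³/(8DK)
F_max = 337·π·7.1³/(8·64.0·1.1513) = 3.7893e+05/589.44 = 642.85 N

643 N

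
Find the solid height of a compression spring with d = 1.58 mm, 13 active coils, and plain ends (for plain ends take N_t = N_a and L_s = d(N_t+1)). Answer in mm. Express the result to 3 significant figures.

22.1 mm

plain ends: N_t = N_a = 13
L_s = d·(N_t+1) = 1.58 × 14 = 22.12 mm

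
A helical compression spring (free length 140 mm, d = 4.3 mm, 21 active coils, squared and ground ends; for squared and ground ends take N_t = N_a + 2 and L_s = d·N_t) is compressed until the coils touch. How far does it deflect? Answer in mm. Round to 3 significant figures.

41.1 mm

N_t = 23; L_s = 4.3·23 = 98.9 mm
δ_solid = L₀ − L_s = 140 − 98.9 = 41.1 mm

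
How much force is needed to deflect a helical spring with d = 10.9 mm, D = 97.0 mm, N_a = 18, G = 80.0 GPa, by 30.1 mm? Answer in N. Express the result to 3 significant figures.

k = Gd⁴/(8D³N_a) = (80.0×10³)(10.9⁴)/(8·97.0³·18) = 8.5925 N/mm
F = k·δ = 8.5925 × 30.1 = 258.63 N

259 N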